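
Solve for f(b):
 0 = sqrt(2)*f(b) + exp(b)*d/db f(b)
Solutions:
 f(b) = C1*exp(sqrt(2)*exp(-b))


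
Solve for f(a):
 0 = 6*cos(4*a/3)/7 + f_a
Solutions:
 f(a) = C1 - 9*sin(4*a/3)/14


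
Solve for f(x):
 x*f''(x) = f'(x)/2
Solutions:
 f(x) = C1 + C2*x^(3/2)


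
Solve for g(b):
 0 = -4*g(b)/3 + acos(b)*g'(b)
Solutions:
 g(b) = C1*exp(4*Integral(1/acos(b), b)/3)


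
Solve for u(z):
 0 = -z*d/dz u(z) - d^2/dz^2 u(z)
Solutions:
 u(z) = C1 + C2*erf(sqrt(2)*z/2)


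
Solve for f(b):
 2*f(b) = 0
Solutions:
 f(b) = 0


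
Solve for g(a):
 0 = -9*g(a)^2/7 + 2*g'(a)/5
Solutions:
 g(a) = -14/(C1 + 45*a)


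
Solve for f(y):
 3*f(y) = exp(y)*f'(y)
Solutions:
 f(y) = C1*exp(-3*exp(-y))


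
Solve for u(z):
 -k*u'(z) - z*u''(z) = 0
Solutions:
 u(z) = C1 + z^(1 - re(k))*(C2*sin(log(z)*Abs(im(k))) + C3*cos(log(z)*im(k)))


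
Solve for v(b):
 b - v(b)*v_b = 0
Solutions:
 v(b) = -sqrt(C1 + b^2)
 v(b) = sqrt(C1 + b^2)


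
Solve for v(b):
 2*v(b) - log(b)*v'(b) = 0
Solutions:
 v(b) = C1*exp(2*li(b))


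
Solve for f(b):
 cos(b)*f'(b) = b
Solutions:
 f(b) = C1 + Integral(b/cos(b), b)


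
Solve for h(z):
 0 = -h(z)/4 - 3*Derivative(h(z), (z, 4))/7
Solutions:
 h(z) = (C1*sin(3^(3/4)*7^(1/4)*z/6) + C2*cos(3^(3/4)*7^(1/4)*z/6))*exp(-3^(3/4)*7^(1/4)*z/6) + (C3*sin(3^(3/4)*7^(1/4)*z/6) + C4*cos(3^(3/4)*7^(1/4)*z/6))*exp(3^(3/4)*7^(1/4)*z/6)


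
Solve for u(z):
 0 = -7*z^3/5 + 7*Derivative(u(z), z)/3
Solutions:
 u(z) = C1 + 3*z^4/20


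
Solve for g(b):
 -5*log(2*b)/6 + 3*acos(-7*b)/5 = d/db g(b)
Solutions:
 g(b) = C1 - 5*b*log(b)/6 + 3*b*acos(-7*b)/5 - 5*b*log(2)/6 + 5*b/6 + 3*sqrt(1 - 49*b^2)/35


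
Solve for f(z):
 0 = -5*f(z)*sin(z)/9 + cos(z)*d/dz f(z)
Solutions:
 f(z) = C1/cos(z)^(5/9)


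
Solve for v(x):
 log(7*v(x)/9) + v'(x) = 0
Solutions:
 -Integral(1/(-log(_y) - log(7) + 2*log(3)), (_y, v(x))) = C1 - x


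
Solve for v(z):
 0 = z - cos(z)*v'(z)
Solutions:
 v(z) = C1 + Integral(z/cos(z), z)


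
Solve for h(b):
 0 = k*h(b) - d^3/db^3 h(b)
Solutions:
 h(b) = C1*exp(b*k^(1/3)) + C2*exp(b*k^(1/3)*(-1 + sqrt(3)*I)/2) + C3*exp(-b*k^(1/3)*(1 + sqrt(3)*I)/2)


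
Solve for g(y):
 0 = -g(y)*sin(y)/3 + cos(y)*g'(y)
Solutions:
 g(y) = C1/cos(y)^(1/3)


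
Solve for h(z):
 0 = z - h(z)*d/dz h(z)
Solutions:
 h(z) = -sqrt(C1 + z^2)
 h(z) = sqrt(C1 + z^2)


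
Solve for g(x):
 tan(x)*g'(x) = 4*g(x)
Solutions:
 g(x) = C1*sin(x)^4


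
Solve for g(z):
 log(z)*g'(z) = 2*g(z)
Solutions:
 g(z) = C1*exp(2*li(z))


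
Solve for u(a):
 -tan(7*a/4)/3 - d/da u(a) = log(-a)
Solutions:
 u(a) = C1 - a*log(-a) + a + 4*log(cos(7*a/4))/21


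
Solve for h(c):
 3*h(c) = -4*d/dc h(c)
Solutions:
 h(c) = C1*exp(-3*c/4)


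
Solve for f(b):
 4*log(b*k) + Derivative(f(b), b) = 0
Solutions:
 f(b) = C1 - 4*b*log(b*k) + 4*b


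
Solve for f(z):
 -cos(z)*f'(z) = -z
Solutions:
 f(z) = C1 + Integral(z/cos(z), z)


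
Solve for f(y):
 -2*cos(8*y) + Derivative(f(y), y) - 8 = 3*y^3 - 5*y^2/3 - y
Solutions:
 f(y) = C1 + 3*y^4/4 - 5*y^3/9 - y^2/2 + 8*y + sin(8*y)/4


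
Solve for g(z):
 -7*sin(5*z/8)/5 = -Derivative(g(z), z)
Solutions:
 g(z) = C1 - 56*cos(5*z/8)/25


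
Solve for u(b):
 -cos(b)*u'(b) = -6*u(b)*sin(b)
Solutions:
 u(b) = C1/cos(b)^6


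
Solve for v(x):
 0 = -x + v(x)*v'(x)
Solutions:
 v(x) = -sqrt(C1 + x^2)
 v(x) = sqrt(C1 + x^2)


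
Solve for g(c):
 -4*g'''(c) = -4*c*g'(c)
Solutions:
 g(c) = C1 + Integral(C2*airyai(c) + C3*airybi(c), c)


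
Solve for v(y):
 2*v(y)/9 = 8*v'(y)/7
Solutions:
 v(y) = C1*exp(7*y/36)


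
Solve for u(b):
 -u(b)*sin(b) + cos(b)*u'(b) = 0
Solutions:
 u(b) = C1/cos(b)


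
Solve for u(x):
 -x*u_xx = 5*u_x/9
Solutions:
 u(x) = C1 + C2*x^(4/9)


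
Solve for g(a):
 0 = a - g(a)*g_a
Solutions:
 g(a) = -sqrt(C1 + a^2)
 g(a) = sqrt(C1 + a^2)


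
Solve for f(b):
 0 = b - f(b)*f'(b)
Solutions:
 f(b) = -sqrt(C1 + b^2)
 f(b) = sqrt(C1 + b^2)


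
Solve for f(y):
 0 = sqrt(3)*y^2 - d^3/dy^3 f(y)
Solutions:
 f(y) = C1 + C2*y + C3*y^2 + sqrt(3)*y^5/60


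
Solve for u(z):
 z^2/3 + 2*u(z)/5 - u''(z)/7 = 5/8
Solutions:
 u(z) = C1*exp(-sqrt(70)*z/5) + C2*exp(sqrt(70)*z/5) - 5*z^2/6 + 325/336


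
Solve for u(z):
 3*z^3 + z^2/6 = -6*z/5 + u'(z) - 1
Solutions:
 u(z) = C1 + 3*z^4/4 + z^3/18 + 3*z^2/5 + z


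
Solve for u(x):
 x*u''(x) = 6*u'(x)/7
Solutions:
 u(x) = C1 + C2*x^(13/7)


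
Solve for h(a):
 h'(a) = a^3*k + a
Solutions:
 h(a) = C1 + a^4*k/4 + a^2/2


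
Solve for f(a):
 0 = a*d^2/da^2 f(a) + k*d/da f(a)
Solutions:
 f(a) = C1 + a^(1 - re(k))*(C2*sin(log(a)*Abs(im(k))) + C3*cos(log(a)*im(k)))


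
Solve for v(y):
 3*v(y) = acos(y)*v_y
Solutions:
 v(y) = C1*exp(3*Integral(1/acos(y), y))


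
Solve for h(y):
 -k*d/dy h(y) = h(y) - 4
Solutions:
 h(y) = C1*exp(-y/k) + 4


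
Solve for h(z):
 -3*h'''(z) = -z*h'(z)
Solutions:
 h(z) = C1 + Integral(C2*airyai(3^(2/3)*z/3) + C3*airybi(3^(2/3)*z/3), z)


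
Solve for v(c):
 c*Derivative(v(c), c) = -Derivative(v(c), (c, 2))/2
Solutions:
 v(c) = C1 + C2*erf(c)


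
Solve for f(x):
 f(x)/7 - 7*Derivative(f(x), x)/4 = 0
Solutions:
 f(x) = C1*exp(4*x/49)


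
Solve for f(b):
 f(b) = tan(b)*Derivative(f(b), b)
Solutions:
 f(b) = C1*sin(b)


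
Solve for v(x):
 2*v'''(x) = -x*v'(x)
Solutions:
 v(x) = C1 + Integral(C2*airyai(-2^(2/3)*x/2) + C3*airybi(-2^(2/3)*x/2), x)


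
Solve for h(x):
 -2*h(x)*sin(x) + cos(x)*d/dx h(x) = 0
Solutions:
 h(x) = C1/cos(x)^2


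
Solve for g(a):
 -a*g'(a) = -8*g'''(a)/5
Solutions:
 g(a) = C1 + Integral(C2*airyai(5^(1/3)*a/2) + C3*airybi(5^(1/3)*a/2), a)


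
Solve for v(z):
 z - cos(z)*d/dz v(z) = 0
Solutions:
 v(z) = C1 + Integral(z/cos(z), z)


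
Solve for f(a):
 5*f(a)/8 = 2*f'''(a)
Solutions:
 f(a) = C3*exp(2^(2/3)*5^(1/3)*a/4) + (C1*sin(2^(2/3)*sqrt(3)*5^(1/3)*a/8) + C2*cos(2^(2/3)*sqrt(3)*5^(1/3)*a/8))*exp(-2^(2/3)*5^(1/3)*a/8)


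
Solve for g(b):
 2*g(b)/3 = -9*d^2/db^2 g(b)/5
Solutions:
 g(b) = C1*sin(sqrt(30)*b/9) + C2*cos(sqrt(30)*b/9)


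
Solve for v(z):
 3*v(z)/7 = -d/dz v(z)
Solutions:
 v(z) = C1*exp(-3*z/7)


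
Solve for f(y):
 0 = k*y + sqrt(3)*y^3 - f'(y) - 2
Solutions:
 f(y) = C1 + k*y^2/2 + sqrt(3)*y^4/4 - 2*y


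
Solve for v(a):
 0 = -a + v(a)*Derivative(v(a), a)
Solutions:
 v(a) = -sqrt(C1 + a^2)
 v(a) = sqrt(C1 + a^2)


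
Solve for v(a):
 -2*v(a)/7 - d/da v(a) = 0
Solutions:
 v(a) = C1*exp(-2*a/7)


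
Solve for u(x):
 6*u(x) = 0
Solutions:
 u(x) = 0


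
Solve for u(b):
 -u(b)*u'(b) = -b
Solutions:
 u(b) = -sqrt(C1 + b^2)
 u(b) = sqrt(C1 + b^2)


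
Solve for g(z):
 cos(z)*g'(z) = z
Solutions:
 g(z) = C1 + Integral(z/cos(z), z)


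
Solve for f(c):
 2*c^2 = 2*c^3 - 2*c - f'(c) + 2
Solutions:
 f(c) = C1 + c^4/2 - 2*c^3/3 - c^2 + 2*c


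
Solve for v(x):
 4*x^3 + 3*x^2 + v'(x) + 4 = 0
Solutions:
 v(x) = C1 - x^4 - x^3 - 4*x


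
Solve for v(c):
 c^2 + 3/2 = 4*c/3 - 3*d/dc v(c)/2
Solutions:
 v(c) = C1 - 2*c^3/9 + 4*c^2/9 - c


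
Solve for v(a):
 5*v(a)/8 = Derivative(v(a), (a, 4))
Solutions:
 v(a) = C1*exp(-10^(1/4)*a/2) + C2*exp(10^(1/4)*a/2) + C3*sin(10^(1/4)*a/2) + C4*cos(10^(1/4)*a/2)


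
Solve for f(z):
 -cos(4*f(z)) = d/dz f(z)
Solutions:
 f(z) = -asin((C1 + exp(8*z))/(C1 - exp(8*z)))/4 + pi/4
 f(z) = asin((C1 + exp(8*z))/(C1 - exp(8*z)))/4


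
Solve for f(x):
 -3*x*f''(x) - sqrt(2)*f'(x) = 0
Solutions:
 f(x) = C1 + C2*x^(1 - sqrt(2)/3)


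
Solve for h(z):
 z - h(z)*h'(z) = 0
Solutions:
 h(z) = -sqrt(C1 + z^2)
 h(z) = sqrt(C1 + z^2)


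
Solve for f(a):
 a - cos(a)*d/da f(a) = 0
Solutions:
 f(a) = C1 + Integral(a/cos(a), a)


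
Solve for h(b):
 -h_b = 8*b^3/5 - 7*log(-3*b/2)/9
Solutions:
 h(b) = C1 - 2*b^4/5 + 7*b*log(-b)/9 + 7*b*(-1 - log(2) + log(3))/9


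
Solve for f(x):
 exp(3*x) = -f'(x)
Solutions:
 f(x) = C1 - exp(3*x)/3


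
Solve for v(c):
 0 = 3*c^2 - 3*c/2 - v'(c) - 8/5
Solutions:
 v(c) = C1 + c^3 - 3*c^2/4 - 8*c/5


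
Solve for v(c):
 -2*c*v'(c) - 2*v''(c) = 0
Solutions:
 v(c) = C1 + C2*erf(sqrt(2)*c/2)


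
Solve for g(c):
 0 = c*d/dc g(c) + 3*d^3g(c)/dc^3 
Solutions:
 g(c) = C1 + Integral(C2*airyai(-3^(2/3)*c/3) + C3*airybi(-3^(2/3)*c/3), c)


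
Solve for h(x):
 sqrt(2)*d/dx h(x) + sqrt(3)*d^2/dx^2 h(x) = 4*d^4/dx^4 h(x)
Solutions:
 h(x) = C1 + C2*exp(-x*(3^(5/6)/(sqrt(18 - sqrt(3)) + 3*sqrt(2))^(1/3) + 3^(2/3)*(sqrt(18 - sqrt(3)) + 3*sqrt(2))^(1/3))/12)*sin(x*(-3^(1/6)*(sqrt(18 - sqrt(3)) + 3*sqrt(2))^(1/3) + 3^(1/3)/(sqrt(18 - sqrt(3)) + 3*sqrt(2))^(1/3))/4) + C3*exp(-x*(3^(5/6)/(sqrt(18 - sqrt(3)) + 3*sqrt(2))^(1/3) + 3^(2/3)*(sqrt(18 - sqrt(3)) + 3*sqrt(2))^(1/3))/12)*cos(x*(-3^(1/6)*(sqrt(18 - sqrt(3)) + 3*sqrt(2))^(1/3) + 3^(1/3)/(sqrt(18 - sqrt(3)) + 3*sqrt(2))^(1/3))/4) + C4*exp(x*(3^(5/6)/(sqrt(18 - sqrt(3)) + 3*sqrt(2))^(1/3) + 3^(2/3)*(sqrt(18 - sqrt(3)) + 3*sqrt(2))^(1/3))/6)


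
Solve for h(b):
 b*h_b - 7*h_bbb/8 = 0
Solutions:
 h(b) = C1 + Integral(C2*airyai(2*7^(2/3)*b/7) + C3*airybi(2*7^(2/3)*b/7), b)


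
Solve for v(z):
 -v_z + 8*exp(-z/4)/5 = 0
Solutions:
 v(z) = C1 - 32*exp(-z/4)/5


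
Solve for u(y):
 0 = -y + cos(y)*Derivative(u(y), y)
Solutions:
 u(y) = C1 + Integral(y/cos(y), y)


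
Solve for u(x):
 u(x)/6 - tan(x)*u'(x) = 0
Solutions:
 u(x) = C1*sin(x)^(1/6)


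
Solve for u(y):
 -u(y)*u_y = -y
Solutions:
 u(y) = -sqrt(C1 + y^2)
 u(y) = sqrt(C1 + y^2)


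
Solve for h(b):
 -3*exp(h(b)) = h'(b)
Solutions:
 h(b) = log(1/(C1 + 3*b))


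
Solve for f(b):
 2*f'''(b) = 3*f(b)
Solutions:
 f(b) = C3*exp(2^(2/3)*3^(1/3)*b/2) + (C1*sin(2^(2/3)*3^(5/6)*b/4) + C2*cos(2^(2/3)*3^(5/6)*b/4))*exp(-2^(2/3)*3^(1/3)*b/4)


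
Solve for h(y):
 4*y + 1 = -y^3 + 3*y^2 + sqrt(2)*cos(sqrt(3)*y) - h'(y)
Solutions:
 h(y) = C1 - y^4/4 + y^3 - 2*y^2 - y + sqrt(6)*sin(sqrt(3)*y)/3


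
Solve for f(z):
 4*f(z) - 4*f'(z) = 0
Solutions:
 f(z) = C1*exp(z)


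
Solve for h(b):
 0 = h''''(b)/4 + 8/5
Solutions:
 h(b) = C1 + C2*b + C3*b^2 + C4*b^3 - 4*b^4/15


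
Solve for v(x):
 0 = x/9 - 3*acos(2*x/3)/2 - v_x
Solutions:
 v(x) = C1 + x^2/18 - 3*x*acos(2*x/3)/2 + 3*sqrt(9 - 4*x^2)/4


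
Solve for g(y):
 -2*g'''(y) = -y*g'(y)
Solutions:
 g(y) = C1 + Integral(C2*airyai(2^(2/3)*y/2) + C3*airybi(2^(2/3)*y/2), y)


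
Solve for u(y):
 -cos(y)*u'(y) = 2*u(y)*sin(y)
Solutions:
 u(y) = C1*cos(y)^2


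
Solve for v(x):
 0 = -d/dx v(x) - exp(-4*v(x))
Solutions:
 v(x) = log(-I*(C1 - 4*x)^(1/4))
 v(x) = log(I*(C1 - 4*x)^(1/4))
 v(x) = log(-(C1 - 4*x)^(1/4))
 v(x) = log(C1 - 4*x)/4


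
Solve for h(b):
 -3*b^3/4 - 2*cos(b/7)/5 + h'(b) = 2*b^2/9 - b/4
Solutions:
 h(b) = C1 + 3*b^4/16 + 2*b^3/27 - b^2/8 + 14*sin(b/7)/5


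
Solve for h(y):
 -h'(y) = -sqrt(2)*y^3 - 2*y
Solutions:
 h(y) = C1 + sqrt(2)*y^4/4 + y^2


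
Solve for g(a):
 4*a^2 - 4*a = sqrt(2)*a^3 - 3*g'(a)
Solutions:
 g(a) = C1 + sqrt(2)*a^4/12 - 4*a^3/9 + 2*a^2/3


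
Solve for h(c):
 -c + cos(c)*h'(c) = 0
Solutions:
 h(c) = C1 + Integral(c/cos(c), c)


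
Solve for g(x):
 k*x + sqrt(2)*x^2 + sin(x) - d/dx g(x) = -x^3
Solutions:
 g(x) = C1 + k*x^2/2 + x^4/4 + sqrt(2)*x^3/3 - cos(x)


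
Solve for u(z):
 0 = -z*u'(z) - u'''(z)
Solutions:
 u(z) = C1 + Integral(C2*airyai(-z) + C3*airybi(-z), z)


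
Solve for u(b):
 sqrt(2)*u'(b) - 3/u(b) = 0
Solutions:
 u(b) = -sqrt(C1 + 3*sqrt(2)*b)
 u(b) = sqrt(C1 + 3*sqrt(2)*b)


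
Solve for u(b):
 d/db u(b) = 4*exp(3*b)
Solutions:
 u(b) = C1 + 4*exp(3*b)/3


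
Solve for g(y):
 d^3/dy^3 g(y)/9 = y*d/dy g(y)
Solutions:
 g(y) = C1 + Integral(C2*airyai(3^(2/3)*y) + C3*airybi(3^(2/3)*y), y)


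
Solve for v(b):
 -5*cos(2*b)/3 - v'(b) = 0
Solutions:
 v(b) = C1 - 5*sin(2*b)/6


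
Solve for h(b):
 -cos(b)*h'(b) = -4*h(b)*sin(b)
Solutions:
 h(b) = C1/cos(b)^4


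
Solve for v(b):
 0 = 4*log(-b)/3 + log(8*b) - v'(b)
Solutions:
 v(b) = C1 + 7*b*log(b)/3 + b*(-7/3 + 3*log(2) + 4*I*pi/3)


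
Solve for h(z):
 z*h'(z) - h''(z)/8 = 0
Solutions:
 h(z) = C1 + C2*erfi(2*z)


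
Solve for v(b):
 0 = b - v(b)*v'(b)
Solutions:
 v(b) = -sqrt(C1 + b^2)
 v(b) = sqrt(C1 + b^2)


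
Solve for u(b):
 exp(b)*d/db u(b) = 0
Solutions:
 u(b) = C1


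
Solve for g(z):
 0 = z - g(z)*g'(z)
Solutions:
 g(z) = -sqrt(C1 + z^2)
 g(z) = sqrt(C1 + z^2)


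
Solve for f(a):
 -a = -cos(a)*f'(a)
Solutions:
 f(a) = C1 + Integral(a/cos(a), a)


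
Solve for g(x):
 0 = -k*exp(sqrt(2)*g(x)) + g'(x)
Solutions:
 g(x) = sqrt(2)*(2*log(-1/(C1 + k*x)) - log(2))/4


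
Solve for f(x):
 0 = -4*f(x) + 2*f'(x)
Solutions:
 f(x) = C1*exp(2*x)


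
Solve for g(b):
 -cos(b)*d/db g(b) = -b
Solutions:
 g(b) = C1 + Integral(b/cos(b), b)


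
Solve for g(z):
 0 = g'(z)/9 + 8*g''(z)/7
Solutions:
 g(z) = C1 + C2*exp(-7*z/72)


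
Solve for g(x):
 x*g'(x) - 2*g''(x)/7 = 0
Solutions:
 g(x) = C1 + C2*erfi(sqrt(7)*x/2)


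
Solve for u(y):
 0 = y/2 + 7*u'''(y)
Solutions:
 u(y) = C1 + C2*y + C3*y^2 - y^4/336


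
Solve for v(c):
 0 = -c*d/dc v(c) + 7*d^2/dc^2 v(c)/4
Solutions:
 v(c) = C1 + C2*erfi(sqrt(14)*c/7)


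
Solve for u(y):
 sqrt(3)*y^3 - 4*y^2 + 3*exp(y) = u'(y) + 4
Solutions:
 u(y) = C1 + sqrt(3)*y^4/4 - 4*y^3/3 - 4*y + 3*exp(y)


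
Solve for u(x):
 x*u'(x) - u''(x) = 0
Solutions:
 u(x) = C1 + C2*erfi(sqrt(2)*x/2)


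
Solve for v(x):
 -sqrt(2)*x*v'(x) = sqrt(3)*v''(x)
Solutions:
 v(x) = C1 + C2*erf(6^(3/4)*x/6)


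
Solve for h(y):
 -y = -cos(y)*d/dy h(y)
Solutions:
 h(y) = C1 + Integral(y/cos(y), y)


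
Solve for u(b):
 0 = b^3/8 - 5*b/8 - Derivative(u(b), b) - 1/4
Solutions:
 u(b) = C1 + b^4/32 - 5*b^2/16 - b/4


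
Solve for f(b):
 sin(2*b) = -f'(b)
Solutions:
 f(b) = C1 + cos(2*b)/2


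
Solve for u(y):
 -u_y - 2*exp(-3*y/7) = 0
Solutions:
 u(y) = C1 + 14*exp(-3*y/7)/3


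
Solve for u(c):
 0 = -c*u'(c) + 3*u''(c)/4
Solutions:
 u(c) = C1 + C2*erfi(sqrt(6)*c/3)


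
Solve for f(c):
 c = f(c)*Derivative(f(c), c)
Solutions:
 f(c) = -sqrt(C1 + c^2)
 f(c) = sqrt(C1 + c^2)


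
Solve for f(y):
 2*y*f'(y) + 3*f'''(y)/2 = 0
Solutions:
 f(y) = C1 + Integral(C2*airyai(-6^(2/3)*y/3) + C3*airybi(-6^(2/3)*y/3), y)


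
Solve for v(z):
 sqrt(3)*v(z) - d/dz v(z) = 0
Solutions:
 v(z) = C1*exp(sqrt(3)*z)


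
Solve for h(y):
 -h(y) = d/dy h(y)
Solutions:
 h(y) = C1*exp(-y)


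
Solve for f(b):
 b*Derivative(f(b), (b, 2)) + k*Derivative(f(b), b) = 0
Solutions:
 f(b) = C1 + b^(1 - re(k))*(C2*sin(log(b)*Abs(im(k))) + C3*cos(log(b)*im(k)))


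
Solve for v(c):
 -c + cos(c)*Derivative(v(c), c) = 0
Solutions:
 v(c) = C1 + Integral(c/cos(c), c)


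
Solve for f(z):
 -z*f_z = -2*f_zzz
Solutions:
 f(z) = C1 + Integral(C2*airyai(2^(2/3)*z/2) + C3*airybi(2^(2/3)*z/2), z)


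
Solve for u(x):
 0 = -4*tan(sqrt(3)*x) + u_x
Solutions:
 u(x) = C1 - 4*sqrt(3)*log(cos(sqrt(3)*x))/3


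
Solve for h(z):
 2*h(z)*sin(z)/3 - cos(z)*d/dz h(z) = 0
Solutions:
 h(z) = C1/cos(z)^(2/3)


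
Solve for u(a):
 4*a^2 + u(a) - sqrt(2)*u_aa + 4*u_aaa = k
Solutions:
 u(a) = C1*exp(a*(2^(2/3)/(-sqrt(2) + sqrt(-2 + (108 - sqrt(2))^2) + 108)^(1/3) + 2*sqrt(2) + 2^(1/3)*(-sqrt(2) + sqrt(-2 + (108 - sqrt(2))^2) + 108)^(1/3))/24)*sin(2^(1/3)*sqrt(3)*a*(-(-sqrt(2) + sqrt(-2 + (108 - sqrt(2))^2) + 108)^(1/3) + 2^(1/3)/(-sqrt(2) + sqrt(-2 + (108 - sqrt(2))^2) + 108)^(1/3))/24) + C2*exp(a*(2^(2/3)/(-sqrt(2) + sqrt(-2 + (108 - sqrt(2))^2) + 108)^(1/3) + 2*sqrt(2) + 2^(1/3)*(-sqrt(2) + sqrt(-2 + (108 - sqrt(2))^2) + 108)^(1/3))/24)*cos(2^(1/3)*sqrt(3)*a*(-(-sqrt(2) + sqrt(-2 + (108 - sqrt(2))^2) + 108)^(1/3) + 2^(1/3)/(-sqrt(2) + sqrt(-2 + (108 - sqrt(2))^2) + 108)^(1/3))/24) + C3*exp(a*(-2^(1/3)*(-sqrt(2) + sqrt(-2 + (108 - sqrt(2))^2) + 108)^(1/3) - 2^(2/3)/(-sqrt(2) + sqrt(-2 + (108 - sqrt(2))^2) + 108)^(1/3) + sqrt(2))/12) - 4*a^2 + k - 8*sqrt(2)


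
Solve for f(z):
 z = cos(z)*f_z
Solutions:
 f(z) = C1 + Integral(z/cos(z), z)


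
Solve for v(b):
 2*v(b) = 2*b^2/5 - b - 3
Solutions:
 v(b) = b^2/5 - b/2 - 3/2


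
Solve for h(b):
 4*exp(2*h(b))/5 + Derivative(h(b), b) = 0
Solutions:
 h(b) = log(-sqrt(1/(C1 + 4*b))) - log(2) + log(10)/2
 h(b) = log(1/(C1 + 4*b))/2 - log(2) + log(10)/2


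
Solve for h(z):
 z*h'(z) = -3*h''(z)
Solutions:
 h(z) = C1 + C2*erf(sqrt(6)*z/6)


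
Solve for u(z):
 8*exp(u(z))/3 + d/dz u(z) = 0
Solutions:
 u(z) = log(1/(C1 + 8*z)) + log(3)


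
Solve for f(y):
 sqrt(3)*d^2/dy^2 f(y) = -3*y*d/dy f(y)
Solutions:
 f(y) = C1 + C2*erf(sqrt(2)*3^(1/4)*y/2)


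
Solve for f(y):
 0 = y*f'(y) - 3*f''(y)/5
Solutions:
 f(y) = C1 + C2*erfi(sqrt(30)*y/6)


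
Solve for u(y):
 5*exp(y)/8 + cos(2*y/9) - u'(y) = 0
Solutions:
 u(y) = C1 + 5*exp(y)/8 + 9*sin(2*y/9)/2


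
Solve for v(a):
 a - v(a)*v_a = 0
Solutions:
 v(a) = -sqrt(C1 + a^2)
 v(a) = sqrt(C1 + a^2)


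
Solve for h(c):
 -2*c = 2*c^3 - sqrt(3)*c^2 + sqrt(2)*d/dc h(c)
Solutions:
 h(c) = C1 - sqrt(2)*c^4/4 + sqrt(6)*c^3/6 - sqrt(2)*c^2/2


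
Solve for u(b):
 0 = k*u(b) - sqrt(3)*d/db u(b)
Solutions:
 u(b) = C1*exp(sqrt(3)*b*k/3)


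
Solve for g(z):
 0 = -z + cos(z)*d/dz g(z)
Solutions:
 g(z) = C1 + Integral(z/cos(z), z)


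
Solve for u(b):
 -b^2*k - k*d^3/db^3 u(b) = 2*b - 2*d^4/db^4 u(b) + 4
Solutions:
 u(b) = C1 + C2*b + C3*b^2 + C4*exp(b*k/2) - b^5/60 - b^4/(4*k) + b^3*(-2/3 - 2/k)/k


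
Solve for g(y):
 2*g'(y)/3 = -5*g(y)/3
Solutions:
 g(y) = C1*exp(-5*y/2)


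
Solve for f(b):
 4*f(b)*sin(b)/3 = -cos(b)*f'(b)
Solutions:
 f(b) = C1*cos(b)^(4/3)


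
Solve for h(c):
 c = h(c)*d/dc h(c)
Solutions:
 h(c) = -sqrt(C1 + c^2)
 h(c) = sqrt(C1 + c^2)


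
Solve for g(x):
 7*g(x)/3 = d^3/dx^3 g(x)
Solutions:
 g(x) = C3*exp(3^(2/3)*7^(1/3)*x/3) + (C1*sin(3^(1/6)*7^(1/3)*x/2) + C2*cos(3^(1/6)*7^(1/3)*x/2))*exp(-3^(2/3)*7^(1/3)*x/6)


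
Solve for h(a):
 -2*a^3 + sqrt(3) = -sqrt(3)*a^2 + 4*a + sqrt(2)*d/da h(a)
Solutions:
 h(a) = C1 - sqrt(2)*a^4/4 + sqrt(6)*a^3/6 - sqrt(2)*a^2 + sqrt(6)*a/2


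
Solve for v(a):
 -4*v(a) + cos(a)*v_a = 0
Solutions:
 v(a) = C1*(sin(a)^2 + 2*sin(a) + 1)/(sin(a)^2 - 2*sin(a) + 1)


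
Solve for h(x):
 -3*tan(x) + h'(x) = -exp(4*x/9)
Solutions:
 h(x) = C1 - 9*exp(4*x/9)/4 - 3*log(cos(x))


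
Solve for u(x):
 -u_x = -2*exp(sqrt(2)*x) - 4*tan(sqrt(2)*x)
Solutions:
 u(x) = C1 + sqrt(2)*exp(sqrt(2)*x) - 2*sqrt(2)*log(cos(sqrt(2)*x))


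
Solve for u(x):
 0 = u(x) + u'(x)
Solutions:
 u(x) = C1*exp(-x)


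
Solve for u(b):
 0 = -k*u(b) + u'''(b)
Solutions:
 u(b) = C1*exp(b*k^(1/3)) + C2*exp(b*k^(1/3)*(-1 + sqrt(3)*I)/2) + C3*exp(-b*k^(1/3)*(1 + sqrt(3)*I)/2)


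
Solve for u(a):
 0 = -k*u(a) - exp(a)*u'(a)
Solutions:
 u(a) = C1*exp(k*exp(-a))


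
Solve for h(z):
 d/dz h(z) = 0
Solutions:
 h(z) = C1


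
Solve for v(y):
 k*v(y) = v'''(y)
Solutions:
 v(y) = C1*exp(k^(1/3)*y) + C2*exp(k^(1/3)*y*(-1 + sqrt(3)*I)/2) + C3*exp(-k^(1/3)*y*(1 + sqrt(3)*I)/2)


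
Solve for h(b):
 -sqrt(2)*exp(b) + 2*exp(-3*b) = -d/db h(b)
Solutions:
 h(b) = C1 + sqrt(2)*exp(b) + 2*exp(-3*b)/3


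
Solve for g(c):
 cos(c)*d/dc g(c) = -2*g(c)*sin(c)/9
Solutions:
 g(c) = C1*cos(c)^(2/9)


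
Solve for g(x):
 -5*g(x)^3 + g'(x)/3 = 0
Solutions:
 g(x) = -sqrt(2)*sqrt(-1/(C1 + 15*x))/2
 g(x) = sqrt(2)*sqrt(-1/(C1 + 15*x))/2


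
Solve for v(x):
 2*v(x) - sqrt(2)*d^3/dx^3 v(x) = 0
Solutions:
 v(x) = C3*exp(2^(1/6)*x) + (C1*sin(2^(1/6)*sqrt(3)*x/2) + C2*cos(2^(1/6)*sqrt(3)*x/2))*exp(-2^(1/6)*x/2)


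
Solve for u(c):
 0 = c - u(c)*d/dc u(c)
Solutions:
 u(c) = -sqrt(C1 + c^2)
 u(c) = sqrt(C1 + c^2)


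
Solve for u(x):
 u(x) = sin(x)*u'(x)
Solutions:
 u(x) = C1*sqrt(cos(x) - 1)/sqrt(cos(x) + 1)


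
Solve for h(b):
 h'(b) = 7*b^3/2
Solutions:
 h(b) = C1 + 7*b^4/8


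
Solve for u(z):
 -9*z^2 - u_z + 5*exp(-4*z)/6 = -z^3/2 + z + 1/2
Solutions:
 u(z) = C1 + z^4/8 - 3*z^3 - z^2/2 - z/2 - 5*exp(-4*z)/24


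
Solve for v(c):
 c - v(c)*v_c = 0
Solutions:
 v(c) = -sqrt(C1 + c^2)
 v(c) = sqrt(C1 + c^2)


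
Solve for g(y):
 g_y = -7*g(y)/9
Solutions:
 g(y) = C1*exp(-7*y/9)


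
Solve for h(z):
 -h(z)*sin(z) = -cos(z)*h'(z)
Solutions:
 h(z) = C1/cos(z)


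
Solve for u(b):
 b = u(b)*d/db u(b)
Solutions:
 u(b) = -sqrt(C1 + b^2)
 u(b) = sqrt(C1 + b^2)


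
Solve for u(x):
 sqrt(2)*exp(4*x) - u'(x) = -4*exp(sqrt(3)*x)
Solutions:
 u(x) = C1 + sqrt(2)*exp(4*x)/4 + 4*sqrt(3)*exp(sqrt(3)*x)/3


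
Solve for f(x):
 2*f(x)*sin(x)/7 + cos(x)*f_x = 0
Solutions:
 f(x) = C1*cos(x)^(2/7)


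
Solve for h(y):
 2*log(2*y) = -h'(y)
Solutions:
 h(y) = C1 - 2*y*log(y) - y*log(4) + 2*y


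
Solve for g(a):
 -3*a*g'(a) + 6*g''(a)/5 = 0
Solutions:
 g(a) = C1 + C2*erfi(sqrt(5)*a/2)


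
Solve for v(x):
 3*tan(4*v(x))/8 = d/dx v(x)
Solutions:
 v(x) = -asin(C1*exp(3*x/2))/4 + pi/4
 v(x) = asin(C1*exp(3*x/2))/4


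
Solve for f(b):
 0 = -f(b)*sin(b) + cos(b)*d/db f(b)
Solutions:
 f(b) = C1/cos(b)


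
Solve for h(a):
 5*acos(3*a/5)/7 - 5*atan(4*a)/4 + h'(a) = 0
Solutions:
 h(a) = C1 - 5*a*acos(3*a/5)/7 + 5*a*atan(4*a)/4 + 5*sqrt(25 - 9*a^2)/21 - 5*log(16*a^2 + 1)/32


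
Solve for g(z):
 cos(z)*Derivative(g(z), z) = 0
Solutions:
 g(z) = C1


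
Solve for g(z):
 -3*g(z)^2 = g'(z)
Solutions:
 g(z) = 1/(C1 + 3*z)


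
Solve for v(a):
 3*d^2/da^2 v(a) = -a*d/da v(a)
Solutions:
 v(a) = C1 + C2*erf(sqrt(6)*a/6)


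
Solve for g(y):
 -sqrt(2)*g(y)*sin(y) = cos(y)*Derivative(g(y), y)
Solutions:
 g(y) = C1*cos(y)^(sqrt(2))


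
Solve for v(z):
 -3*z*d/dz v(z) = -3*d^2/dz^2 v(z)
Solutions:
 v(z) = C1 + C2*erfi(sqrt(2)*z/2)


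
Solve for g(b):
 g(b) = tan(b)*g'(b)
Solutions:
 g(b) = C1*sin(b)


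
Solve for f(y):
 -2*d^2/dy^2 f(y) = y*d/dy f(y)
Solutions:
 f(y) = C1 + C2*erf(y/2)


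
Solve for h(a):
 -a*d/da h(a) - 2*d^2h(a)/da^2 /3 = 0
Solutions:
 h(a) = C1 + C2*erf(sqrt(3)*a/2)


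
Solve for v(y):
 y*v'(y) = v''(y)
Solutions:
 v(y) = C1 + C2*erfi(sqrt(2)*y/2)


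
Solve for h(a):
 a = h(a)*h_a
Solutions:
 h(a) = -sqrt(C1 + a^2)
 h(a) = sqrt(C1 + a^2)


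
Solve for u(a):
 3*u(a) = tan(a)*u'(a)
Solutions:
 u(a) = C1*sin(a)^3


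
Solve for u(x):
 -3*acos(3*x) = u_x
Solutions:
 u(x) = C1 - 3*x*acos(3*x) + sqrt(1 - 9*x^2)


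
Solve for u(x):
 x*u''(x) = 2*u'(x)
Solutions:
 u(x) = C1 + C2*x^3


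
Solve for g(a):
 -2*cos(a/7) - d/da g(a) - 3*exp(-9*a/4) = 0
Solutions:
 g(a) = C1 - 14*sin(a/7) + 4*exp(-9*a/4)/3


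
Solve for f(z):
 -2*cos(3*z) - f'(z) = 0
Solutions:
 f(z) = C1 - 2*sin(3*z)/3


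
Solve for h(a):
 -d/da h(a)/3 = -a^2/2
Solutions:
 h(a) = C1 + a^3/2


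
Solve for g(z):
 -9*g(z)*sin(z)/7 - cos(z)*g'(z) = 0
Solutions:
 g(z) = C1*cos(z)^(9/7)


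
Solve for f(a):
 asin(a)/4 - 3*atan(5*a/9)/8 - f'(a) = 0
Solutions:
 f(a) = C1 + a*asin(a)/4 - 3*a*atan(5*a/9)/8 + sqrt(1 - a^2)/4 + 27*log(25*a^2 + 81)/80


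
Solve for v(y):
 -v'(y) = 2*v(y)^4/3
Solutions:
 v(y) = (-1 - sqrt(3)*I)*(1/(C1 + 2*y))^(1/3)/2
 v(y) = (-1 + sqrt(3)*I)*(1/(C1 + 2*y))^(1/3)/2
 v(y) = (1/(C1 + 2*y))^(1/3)


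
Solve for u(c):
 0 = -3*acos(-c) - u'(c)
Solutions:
 u(c) = C1 - 3*c*acos(-c) - 3*sqrt(1 - c^2)


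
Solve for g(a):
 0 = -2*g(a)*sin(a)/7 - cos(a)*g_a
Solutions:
 g(a) = C1*cos(a)^(2/7)


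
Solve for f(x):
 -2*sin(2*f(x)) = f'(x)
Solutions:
 f(x) = pi - acos((-C1 - exp(8*x))/(C1 - exp(8*x)))/2
 f(x) = acos((-C1 - exp(8*x))/(C1 - exp(8*x)))/2


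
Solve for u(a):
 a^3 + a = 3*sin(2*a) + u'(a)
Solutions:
 u(a) = C1 + a^4/4 + a^2/2 + 3*cos(2*a)/2


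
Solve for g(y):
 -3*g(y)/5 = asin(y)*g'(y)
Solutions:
 g(y) = C1*exp(-3*Integral(1/asin(y), y)/5)


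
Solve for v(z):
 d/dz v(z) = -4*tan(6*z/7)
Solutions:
 v(z) = C1 + 14*log(cos(6*z/7))/3


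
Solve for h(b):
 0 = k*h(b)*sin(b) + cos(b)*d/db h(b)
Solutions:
 h(b) = C1*exp(k*log(cos(b)))


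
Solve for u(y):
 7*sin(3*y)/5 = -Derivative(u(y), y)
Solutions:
 u(y) = C1 + 7*cos(3*y)/15


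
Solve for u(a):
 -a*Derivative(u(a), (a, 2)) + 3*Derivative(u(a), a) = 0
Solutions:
 u(a) = C1 + C2*a^4


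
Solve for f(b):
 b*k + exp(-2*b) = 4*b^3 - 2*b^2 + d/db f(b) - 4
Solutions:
 f(b) = C1 - b^4 + 2*b^3/3 + b^2*k/2 + 4*b - exp(-2*b)/2


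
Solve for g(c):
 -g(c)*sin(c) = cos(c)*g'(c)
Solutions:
 g(c) = C1*cos(c)


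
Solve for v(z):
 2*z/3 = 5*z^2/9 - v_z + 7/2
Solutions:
 v(z) = C1 + 5*z^3/27 - z^2/3 + 7*z/2


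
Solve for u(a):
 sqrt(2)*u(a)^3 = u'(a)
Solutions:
 u(a) = -sqrt(2)*sqrt(-1/(C1 + sqrt(2)*a))/2
 u(a) = sqrt(2)*sqrt(-1/(C1 + sqrt(2)*a))/2


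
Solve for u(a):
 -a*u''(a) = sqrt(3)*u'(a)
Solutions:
 u(a) = C1 + C2*a^(1 - sqrt(3))


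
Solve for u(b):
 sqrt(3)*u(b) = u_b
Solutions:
 u(b) = C1*exp(sqrt(3)*b)


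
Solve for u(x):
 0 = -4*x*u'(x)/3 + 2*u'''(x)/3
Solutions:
 u(x) = C1 + Integral(C2*airyai(2^(1/3)*x) + C3*airybi(2^(1/3)*x), x)


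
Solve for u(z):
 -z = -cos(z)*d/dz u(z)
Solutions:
 u(z) = C1 + Integral(z/cos(z), z)


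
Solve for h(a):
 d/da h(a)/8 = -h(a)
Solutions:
 h(a) = C1*exp(-8*a)


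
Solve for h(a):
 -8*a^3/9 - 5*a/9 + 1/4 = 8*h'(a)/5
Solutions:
 h(a) = C1 - 5*a^4/36 - 25*a^2/144 + 5*a/32


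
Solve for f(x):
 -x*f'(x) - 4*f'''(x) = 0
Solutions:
 f(x) = C1 + Integral(C2*airyai(-2^(1/3)*x/2) + C3*airybi(-2^(1/3)*x/2), x)


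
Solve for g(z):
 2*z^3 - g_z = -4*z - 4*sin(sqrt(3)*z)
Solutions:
 g(z) = C1 + z^4/2 + 2*z^2 - 4*sqrt(3)*cos(sqrt(3)*z)/3


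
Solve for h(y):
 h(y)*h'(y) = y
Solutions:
 h(y) = -sqrt(C1 + y^2)
 h(y) = sqrt(C1 + y^2)


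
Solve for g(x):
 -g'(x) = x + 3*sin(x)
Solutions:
 g(x) = C1 - x^2/2 + 3*cos(x)


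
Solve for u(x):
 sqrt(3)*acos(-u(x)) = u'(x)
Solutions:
 Integral(1/acos(-_y), (_y, u(x))) = C1 + sqrt(3)*x


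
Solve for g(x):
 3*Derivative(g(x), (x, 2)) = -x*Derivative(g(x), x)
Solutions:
 g(x) = C1 + C2*erf(sqrt(6)*x/6)


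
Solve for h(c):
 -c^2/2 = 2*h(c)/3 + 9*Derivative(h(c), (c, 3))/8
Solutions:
 h(c) = C3*exp(-2*2^(1/3)*c/3) - 3*c^2/4 + (C1*sin(2^(1/3)*sqrt(3)*c/3) + C2*cos(2^(1/3)*sqrt(3)*c/3))*exp(2^(1/3)*c/3)


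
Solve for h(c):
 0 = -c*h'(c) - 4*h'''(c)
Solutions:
 h(c) = C1 + Integral(C2*airyai(-2^(1/3)*c/2) + C3*airybi(-2^(1/3)*c/2), c)


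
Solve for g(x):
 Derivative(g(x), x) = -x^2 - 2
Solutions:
 g(x) = C1 - x^3/3 - 2*x


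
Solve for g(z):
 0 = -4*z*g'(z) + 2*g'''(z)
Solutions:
 g(z) = C1 + Integral(C2*airyai(2^(1/3)*z) + C3*airybi(2^(1/3)*z), z)


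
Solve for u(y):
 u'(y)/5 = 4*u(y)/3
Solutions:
 u(y) = C1*exp(20*y/3)


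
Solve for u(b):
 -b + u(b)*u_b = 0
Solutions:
 u(b) = -sqrt(C1 + b^2)
 u(b) = sqrt(C1 + b^2)


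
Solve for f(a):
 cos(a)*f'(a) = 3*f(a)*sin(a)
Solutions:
 f(a) = C1/cos(a)^3


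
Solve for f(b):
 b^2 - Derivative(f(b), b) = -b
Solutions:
 f(b) = C1 + b^3/3 + b^2/2


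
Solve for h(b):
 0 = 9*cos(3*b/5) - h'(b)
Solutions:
 h(b) = C1 + 15*sin(3*b/5)


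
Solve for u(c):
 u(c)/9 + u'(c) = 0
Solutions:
 u(c) = C1*exp(-c/9)


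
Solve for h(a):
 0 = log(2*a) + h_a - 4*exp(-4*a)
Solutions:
 h(a) = C1 - a*log(a) + a*(1 - log(2)) - exp(-4*a)


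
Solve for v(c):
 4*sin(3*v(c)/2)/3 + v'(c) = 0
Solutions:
 v(c) = -2*acos((-C1 - exp(4*c))/(C1 - exp(4*c)))/3 + 4*pi/3
 v(c) = 2*acos((-C1 - exp(4*c))/(C1 - exp(4*c)))/3


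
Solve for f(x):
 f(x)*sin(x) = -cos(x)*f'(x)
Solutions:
 f(x) = C1*cos(x)


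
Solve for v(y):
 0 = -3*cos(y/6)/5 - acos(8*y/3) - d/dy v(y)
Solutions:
 v(y) = C1 - y*acos(8*y/3) + sqrt(9 - 64*y^2)/8 - 18*sin(y/6)/5


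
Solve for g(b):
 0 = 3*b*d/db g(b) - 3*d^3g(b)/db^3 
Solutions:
 g(b) = C1 + Integral(C2*airyai(b) + C3*airybi(b), b)


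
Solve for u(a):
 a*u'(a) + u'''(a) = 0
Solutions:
 u(a) = C1 + Integral(C2*airyai(-a) + C3*airybi(-a), a)


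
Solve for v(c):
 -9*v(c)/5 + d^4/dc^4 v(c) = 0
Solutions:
 v(c) = C1*exp(-sqrt(3)*5^(3/4)*c/5) + C2*exp(sqrt(3)*5^(3/4)*c/5) + C3*sin(sqrt(3)*5^(3/4)*c/5) + C4*cos(sqrt(3)*5^(3/4)*c/5)


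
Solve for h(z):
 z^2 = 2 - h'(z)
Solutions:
 h(z) = C1 - z^3/3 + 2*z


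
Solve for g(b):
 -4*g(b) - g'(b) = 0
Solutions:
 g(b) = C1*exp(-4*b)


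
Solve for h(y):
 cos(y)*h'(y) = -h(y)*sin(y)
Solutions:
 h(y) = C1*cos(y)


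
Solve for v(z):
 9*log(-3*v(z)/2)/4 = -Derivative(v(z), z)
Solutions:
 4*Integral(1/(log(-_y) - log(2) + log(3)), (_y, v(z)))/9 = C1 - z


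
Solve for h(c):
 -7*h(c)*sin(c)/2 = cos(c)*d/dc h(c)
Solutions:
 h(c) = C1*cos(c)^(7/2)


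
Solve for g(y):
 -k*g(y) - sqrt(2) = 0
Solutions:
 g(y) = -sqrt(2)/k


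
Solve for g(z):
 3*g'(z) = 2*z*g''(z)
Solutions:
 g(z) = C1 + C2*z^(5/2)


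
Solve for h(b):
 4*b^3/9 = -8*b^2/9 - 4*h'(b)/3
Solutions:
 h(b) = C1 - b^4/12 - 2*b^3/9


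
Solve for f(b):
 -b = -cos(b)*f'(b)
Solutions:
 f(b) = C1 + Integral(b/cos(b), b)


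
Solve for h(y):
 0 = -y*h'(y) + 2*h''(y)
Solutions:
 h(y) = C1 + C2*erfi(y/2)


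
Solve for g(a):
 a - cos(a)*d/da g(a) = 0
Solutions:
 g(a) = C1 + Integral(a/cos(a), a)


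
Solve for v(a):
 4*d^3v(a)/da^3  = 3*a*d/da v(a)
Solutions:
 v(a) = C1 + Integral(C2*airyai(6^(1/3)*a/2) + C3*airybi(6^(1/3)*a/2), a)


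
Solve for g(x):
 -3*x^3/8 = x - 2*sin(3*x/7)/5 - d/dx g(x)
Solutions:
 g(x) = C1 + 3*x^4/32 + x^2/2 + 14*cos(3*x/7)/15


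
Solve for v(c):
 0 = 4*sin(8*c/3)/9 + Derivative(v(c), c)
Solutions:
 v(c) = C1 + cos(8*c/3)/6


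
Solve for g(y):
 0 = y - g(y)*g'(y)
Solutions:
 g(y) = -sqrt(C1 + y^2)
 g(y) = sqrt(C1 + y^2)


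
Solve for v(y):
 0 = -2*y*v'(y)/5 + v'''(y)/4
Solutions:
 v(y) = C1 + Integral(C2*airyai(2*5^(2/3)*y/5) + C3*airybi(2*5^(2/3)*y/5), y)


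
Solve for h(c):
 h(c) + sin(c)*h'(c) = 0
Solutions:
 h(c) = C1*sqrt(cos(c) + 1)/sqrt(cos(c) - 1)


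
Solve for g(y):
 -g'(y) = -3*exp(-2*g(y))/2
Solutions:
 g(y) = log(-sqrt(C1 + 3*y))
 g(y) = log(C1 + 3*y)/2


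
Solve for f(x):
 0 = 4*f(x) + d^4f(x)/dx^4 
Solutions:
 f(x) = (C1*sin(x) + C2*cos(x))*exp(-x) + (C3*sin(x) + C4*cos(x))*exp(x)


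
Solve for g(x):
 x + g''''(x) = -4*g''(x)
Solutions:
 g(x) = C1 + C2*x + C3*sin(2*x) + C4*cos(2*x) - x^3/24


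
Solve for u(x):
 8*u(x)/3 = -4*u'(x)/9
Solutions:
 u(x) = C1*exp(-6*x)


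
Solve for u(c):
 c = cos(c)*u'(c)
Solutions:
 u(c) = C1 + Integral(c/cos(c), c)


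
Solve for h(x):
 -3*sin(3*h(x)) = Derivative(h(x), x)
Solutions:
 h(x) = -acos((-C1 - exp(18*x))/(C1 - exp(18*x)))/3 + 2*pi/3
 h(x) = acos((-C1 - exp(18*x))/(C1 - exp(18*x)))/3


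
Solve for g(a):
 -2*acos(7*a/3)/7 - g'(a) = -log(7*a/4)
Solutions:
 g(a) = C1 + a*log(a) - 2*a*acos(7*a/3)/7 - 2*a*log(2) - a + a*log(7) + 2*sqrt(9 - 49*a^2)/49


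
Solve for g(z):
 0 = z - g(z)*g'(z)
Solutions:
 g(z) = -sqrt(C1 + z^2)
 g(z) = sqrt(C1 + z^2)


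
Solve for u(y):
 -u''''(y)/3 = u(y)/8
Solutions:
 u(y) = (C1*sin(2^(3/4)*3^(1/4)*y/4) + C2*cos(2^(3/4)*3^(1/4)*y/4))*exp(-2^(3/4)*3^(1/4)*y/4) + (C3*sin(2^(3/4)*3^(1/4)*y/4) + C4*cos(2^(3/4)*3^(1/4)*y/4))*exp(2^(3/4)*3^(1/4)*y/4)


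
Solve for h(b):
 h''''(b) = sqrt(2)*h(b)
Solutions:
 h(b) = C1*exp(-2^(1/8)*b) + C2*exp(2^(1/8)*b) + C3*sin(2^(1/8)*b) + C4*cos(2^(1/8)*b)


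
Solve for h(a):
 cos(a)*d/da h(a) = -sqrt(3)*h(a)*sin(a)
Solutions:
 h(a) = C1*cos(a)^(sqrt(3))


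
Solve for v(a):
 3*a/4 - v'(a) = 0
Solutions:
 v(a) = C1 + 3*a^2/8


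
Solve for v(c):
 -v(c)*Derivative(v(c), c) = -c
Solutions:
 v(c) = -sqrt(C1 + c^2)
 v(c) = sqrt(C1 + c^2)


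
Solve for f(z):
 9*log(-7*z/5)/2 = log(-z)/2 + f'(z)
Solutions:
 f(z) = C1 + 4*z*log(-z) + z*(-5*log(5) - 4 + log(35)/2 + 4*log(7))


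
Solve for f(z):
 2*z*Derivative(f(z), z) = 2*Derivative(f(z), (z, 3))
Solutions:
 f(z) = C1 + Integral(C2*airyai(z) + C3*airybi(z), z)


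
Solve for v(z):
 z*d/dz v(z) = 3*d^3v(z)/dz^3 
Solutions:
 v(z) = C1 + Integral(C2*airyai(3^(2/3)*z/3) + C3*airybi(3^(2/3)*z/3), z)


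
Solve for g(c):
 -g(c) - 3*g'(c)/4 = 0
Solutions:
 g(c) = C1*exp(-4*c/3)


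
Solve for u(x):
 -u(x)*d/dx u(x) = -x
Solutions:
 u(x) = -sqrt(C1 + x^2)
 u(x) = sqrt(C1 + x^2)


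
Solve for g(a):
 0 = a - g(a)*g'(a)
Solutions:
 g(a) = -sqrt(C1 + a^2)
 g(a) = sqrt(C1 + a^2)


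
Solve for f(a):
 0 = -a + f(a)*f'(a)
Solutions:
 f(a) = -sqrt(C1 + a^2)
 f(a) = sqrt(C1 + a^2)


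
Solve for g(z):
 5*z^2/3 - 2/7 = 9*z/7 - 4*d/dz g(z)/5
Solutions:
 g(z) = C1 - 25*z^3/36 + 45*z^2/56 + 5*z/14


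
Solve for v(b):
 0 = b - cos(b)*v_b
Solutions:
 v(b) = C1 + Integral(b/cos(b), b)


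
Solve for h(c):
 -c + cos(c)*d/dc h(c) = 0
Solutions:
 h(c) = C1 + Integral(c/cos(c), c)


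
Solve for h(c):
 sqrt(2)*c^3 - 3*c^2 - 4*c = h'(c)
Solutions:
 h(c) = C1 + sqrt(2)*c^4/4 - c^3 - 2*c^2


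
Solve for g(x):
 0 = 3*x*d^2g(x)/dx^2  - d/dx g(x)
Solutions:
 g(x) = C1 + C2*x^(4/3)


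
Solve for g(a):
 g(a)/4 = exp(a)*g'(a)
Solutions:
 g(a) = C1*exp(-exp(-a)/4)


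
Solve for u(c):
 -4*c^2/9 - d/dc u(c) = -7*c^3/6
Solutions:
 u(c) = C1 + 7*c^4/24 - 4*c^3/27


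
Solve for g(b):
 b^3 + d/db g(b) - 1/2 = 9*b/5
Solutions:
 g(b) = C1 - b^4/4 + 9*b^2/10 + b/2


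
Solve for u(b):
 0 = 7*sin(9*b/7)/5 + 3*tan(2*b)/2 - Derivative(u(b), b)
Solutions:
 u(b) = C1 - 3*log(cos(2*b))/4 - 49*cos(9*b/7)/45


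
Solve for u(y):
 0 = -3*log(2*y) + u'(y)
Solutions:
 u(y) = C1 + 3*y*log(y) - 3*y + y*log(8)


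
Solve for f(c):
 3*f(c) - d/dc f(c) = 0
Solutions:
 f(c) = C1*exp(3*c)


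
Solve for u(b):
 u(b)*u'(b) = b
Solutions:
 u(b) = -sqrt(C1 + b^2)
 u(b) = sqrt(C1 + b^2)


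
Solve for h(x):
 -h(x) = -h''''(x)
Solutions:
 h(x) = C1*exp(-x) + C2*exp(x) + C3*sin(x) + C4*cos(x)


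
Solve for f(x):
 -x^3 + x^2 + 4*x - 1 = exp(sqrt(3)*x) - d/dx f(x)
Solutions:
 f(x) = C1 + x^4/4 - x^3/3 - 2*x^2 + x + sqrt(3)*exp(sqrt(3)*x)/3


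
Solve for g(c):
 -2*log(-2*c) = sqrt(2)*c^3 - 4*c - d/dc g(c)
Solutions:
 g(c) = C1 + sqrt(2)*c^4/4 - 2*c^2 + 2*c*log(-c) + 2*c*(-1 + log(2))


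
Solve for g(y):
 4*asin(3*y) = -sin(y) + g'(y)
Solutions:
 g(y) = C1 + 4*y*asin(3*y) + 4*sqrt(1 - 9*y^2)/3 - cos(y)


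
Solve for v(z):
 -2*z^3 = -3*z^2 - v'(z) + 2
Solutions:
 v(z) = C1 + z^4/2 - z^3 + 2*z


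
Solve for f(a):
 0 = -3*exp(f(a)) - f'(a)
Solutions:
 f(a) = log(1/(C1 + 3*a))


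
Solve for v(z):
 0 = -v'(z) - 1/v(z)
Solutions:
 v(z) = -sqrt(C1 - 2*z)
 v(z) = sqrt(C1 - 2*z)


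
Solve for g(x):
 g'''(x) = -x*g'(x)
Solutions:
 g(x) = C1 + Integral(C2*airyai(-x) + C3*airybi(-x), x)


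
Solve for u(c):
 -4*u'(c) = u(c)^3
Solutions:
 u(c) = -sqrt(2)*sqrt(-1/(C1 - c))
 u(c) = sqrt(2)*sqrt(-1/(C1 - c))


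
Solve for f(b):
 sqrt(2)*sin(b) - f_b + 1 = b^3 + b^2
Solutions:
 f(b) = C1 - b^4/4 - b^3/3 + b - sqrt(2)*cos(b)


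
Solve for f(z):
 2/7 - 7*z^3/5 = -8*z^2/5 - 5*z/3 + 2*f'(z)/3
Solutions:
 f(z) = C1 - 21*z^4/40 + 4*z^3/5 + 5*z^2/4 + 3*z/7


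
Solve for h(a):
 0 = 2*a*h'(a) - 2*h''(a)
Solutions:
 h(a) = C1 + C2*erfi(sqrt(2)*a/2)


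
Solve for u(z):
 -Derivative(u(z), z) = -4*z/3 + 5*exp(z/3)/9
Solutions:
 u(z) = C1 + 2*z^2/3 - 5*exp(z/3)/3


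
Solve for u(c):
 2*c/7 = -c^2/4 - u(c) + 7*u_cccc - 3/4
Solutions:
 u(c) = C1*exp(-7^(3/4)*c/7) + C2*exp(7^(3/4)*c/7) + C3*sin(7^(3/4)*c/7) + C4*cos(7^(3/4)*c/7) - c^2/4 - 2*c/7 - 3/4


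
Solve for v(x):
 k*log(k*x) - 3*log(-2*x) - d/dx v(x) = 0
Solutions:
 v(x) = C1 + x*(k - 3)*log(-x) + x*(k*log(-k) - k - 3*log(2) + 3)


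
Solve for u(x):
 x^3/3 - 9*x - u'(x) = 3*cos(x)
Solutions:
 u(x) = C1 + x^4/12 - 9*x^2/2 - 3*sin(x)


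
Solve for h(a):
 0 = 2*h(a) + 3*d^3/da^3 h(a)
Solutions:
 h(a) = C3*exp(-2^(1/3)*3^(2/3)*a/3) + (C1*sin(2^(1/3)*3^(1/6)*a/2) + C2*cos(2^(1/3)*3^(1/6)*a/2))*exp(2^(1/3)*3^(2/3)*a/6)


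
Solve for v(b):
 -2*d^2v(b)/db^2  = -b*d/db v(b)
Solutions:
 v(b) = C1 + C2*erfi(b/2)


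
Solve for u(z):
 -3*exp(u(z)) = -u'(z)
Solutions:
 u(z) = log(-1/(C1 + 3*z))


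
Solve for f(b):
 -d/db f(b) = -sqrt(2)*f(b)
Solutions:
 f(b) = C1*exp(sqrt(2)*b)


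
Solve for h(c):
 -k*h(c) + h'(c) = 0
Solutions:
 h(c) = C1*exp(c*k)


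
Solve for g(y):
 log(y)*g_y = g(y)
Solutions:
 g(y) = C1*exp(li(y))


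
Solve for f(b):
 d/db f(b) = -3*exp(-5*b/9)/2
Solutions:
 f(b) = C1 + 27*exp(-5*b/9)/10


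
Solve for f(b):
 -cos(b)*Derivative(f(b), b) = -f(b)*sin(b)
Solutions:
 f(b) = C1/cos(b)


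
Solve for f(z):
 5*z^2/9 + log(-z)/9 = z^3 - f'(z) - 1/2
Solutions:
 f(z) = C1 + z^4/4 - 5*z^3/27 - z*log(-z)/9 - 7*z/18


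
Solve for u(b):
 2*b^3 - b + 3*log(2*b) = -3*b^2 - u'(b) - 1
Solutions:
 u(b) = C1 - b^4/2 - b^3 + b^2/2 - 3*b*log(b) - b*log(8) + 2*b


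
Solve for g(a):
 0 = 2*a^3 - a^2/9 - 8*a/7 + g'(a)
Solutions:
 g(a) = C1 - a^4/2 + a^3/27 + 4*a^2/7


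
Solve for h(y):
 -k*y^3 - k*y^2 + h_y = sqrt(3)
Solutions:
 h(y) = C1 + k*y^4/4 + k*y^3/3 + sqrt(3)*y


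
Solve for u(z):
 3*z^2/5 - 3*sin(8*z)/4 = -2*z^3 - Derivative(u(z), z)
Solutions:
 u(z) = C1 - z^4/2 - z^3/5 - 3*cos(8*z)/32


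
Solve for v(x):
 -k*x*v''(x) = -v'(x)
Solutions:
 v(x) = C1 + x^(((re(k) + 1)*re(k) + im(k)^2)/(re(k)^2 + im(k)^2))*(C2*sin(log(x)*Abs(im(k))/(re(k)^2 + im(k)^2)) + C3*cos(log(x)*im(k)/(re(k)^2 + im(k)^2)))


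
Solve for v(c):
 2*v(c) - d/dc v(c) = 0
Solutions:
 v(c) = C1*exp(2*c)


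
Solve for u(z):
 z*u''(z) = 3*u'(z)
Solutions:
 u(z) = C1 + C2*z^4


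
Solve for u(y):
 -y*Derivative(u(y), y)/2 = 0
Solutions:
 u(y) = C1


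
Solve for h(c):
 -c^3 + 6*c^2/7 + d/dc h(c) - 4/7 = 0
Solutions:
 h(c) = C1 + c^4/4 - 2*c^3/7 + 4*c/7


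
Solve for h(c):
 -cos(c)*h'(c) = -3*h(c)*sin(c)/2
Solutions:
 h(c) = C1/cos(c)^(3/2)


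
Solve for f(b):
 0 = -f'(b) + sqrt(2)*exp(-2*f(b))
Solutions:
 f(b) = log(-sqrt(C1 + 2*sqrt(2)*b))
 f(b) = log(C1 + 2*sqrt(2)*b)/2


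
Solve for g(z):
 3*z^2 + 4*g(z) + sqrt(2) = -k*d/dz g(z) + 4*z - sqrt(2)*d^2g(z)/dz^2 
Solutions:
 g(z) = C1*exp(sqrt(2)*z*(-k + sqrt(k^2 - 16*sqrt(2)))/4) + C2*exp(-sqrt(2)*z*(k + sqrt(k^2 - 16*sqrt(2)))/4) - 3*k^2/32 + 3*k*z/8 - k/4 - 3*z^2/4 + z + sqrt(2)/8


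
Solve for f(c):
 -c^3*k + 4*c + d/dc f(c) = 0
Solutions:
 f(c) = C1 + c^4*k/4 - 2*c^2


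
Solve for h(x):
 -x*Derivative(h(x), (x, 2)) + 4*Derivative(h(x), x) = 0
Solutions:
 h(x) = C1 + C2*x^5


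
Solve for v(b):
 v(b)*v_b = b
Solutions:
 v(b) = -sqrt(C1 + b^2)
 v(b) = sqrt(C1 + b^2)


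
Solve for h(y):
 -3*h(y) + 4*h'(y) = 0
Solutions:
 h(y) = C1*exp(3*y/4)
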